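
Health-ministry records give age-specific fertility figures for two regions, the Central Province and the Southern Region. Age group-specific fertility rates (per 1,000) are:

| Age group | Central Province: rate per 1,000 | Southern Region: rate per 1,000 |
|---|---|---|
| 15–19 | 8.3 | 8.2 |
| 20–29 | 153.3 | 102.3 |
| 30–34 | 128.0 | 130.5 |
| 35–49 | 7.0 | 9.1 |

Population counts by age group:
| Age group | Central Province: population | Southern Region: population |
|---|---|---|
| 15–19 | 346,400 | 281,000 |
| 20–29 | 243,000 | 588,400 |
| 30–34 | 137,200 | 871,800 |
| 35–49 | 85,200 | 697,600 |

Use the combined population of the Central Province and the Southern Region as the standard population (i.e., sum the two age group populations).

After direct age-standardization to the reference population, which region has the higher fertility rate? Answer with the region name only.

Combined standard total = 3,250,600; weights = 0.1930, 0.2558, 0.3104, 0.2408.
The Central Province: 0.1930×8.3 + 0.2558×153.3 + 0.3104×128.0 + 0.2408×7.0 = 82.2287 per 1,000.
The Southern Region: 0.1930×8.2 + 0.2558×102.3 + 0.3104×130.5 + 0.2408×9.1 = 70.4470 per 1,000.
The crude rates (71.80 vs 74.88) would put the Southern Region higher, but that reflects its age composition; once standardized to a common age structure, the Central Province has the higher underlying rate.

Central Province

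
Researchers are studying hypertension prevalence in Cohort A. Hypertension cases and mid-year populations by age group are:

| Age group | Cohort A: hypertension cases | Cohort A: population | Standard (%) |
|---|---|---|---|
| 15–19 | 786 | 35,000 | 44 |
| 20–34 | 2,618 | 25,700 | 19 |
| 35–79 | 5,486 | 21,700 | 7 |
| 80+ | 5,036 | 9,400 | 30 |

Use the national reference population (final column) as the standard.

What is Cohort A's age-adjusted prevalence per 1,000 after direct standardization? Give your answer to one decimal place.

207.7

Age-specific rates per 1,000 for Cohort A: 22.457, 101.868, 252.811, 535.745.
Standard weights: 0.44, 0.19, 0.07, 0.30.
Standardized rate: 0.4400×22.457 + 0.1900×101.868 + 0.0700×252.811 + 0.3000×535.745 = 207.6562 per 1,000.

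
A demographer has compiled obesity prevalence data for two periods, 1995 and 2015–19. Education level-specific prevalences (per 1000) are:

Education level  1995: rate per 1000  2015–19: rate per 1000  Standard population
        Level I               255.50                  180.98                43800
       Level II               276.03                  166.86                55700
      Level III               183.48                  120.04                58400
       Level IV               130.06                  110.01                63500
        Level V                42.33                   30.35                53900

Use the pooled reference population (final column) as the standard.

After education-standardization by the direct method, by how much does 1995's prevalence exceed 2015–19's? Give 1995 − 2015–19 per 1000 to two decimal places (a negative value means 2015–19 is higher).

54.37

Standard total = 275300; weights = 0.1591, 0.2023, 0.2121, 0.2307, 0.1958.
1995: 0.1591×255.50 + 0.2023×276.03 + 0.2121×183.48 + 0.2307×130.06 + 0.1958×42.33 = 173.7065 per 1000.
2015–19: 0.1591×180.98 + 0.2023×166.86 + 0.2121×120.04 + 0.2307×110.01 + 0.1958×30.35 = 119.3348 per 1000.
Difference = 173.7065 − 119.3348 = 54.3717.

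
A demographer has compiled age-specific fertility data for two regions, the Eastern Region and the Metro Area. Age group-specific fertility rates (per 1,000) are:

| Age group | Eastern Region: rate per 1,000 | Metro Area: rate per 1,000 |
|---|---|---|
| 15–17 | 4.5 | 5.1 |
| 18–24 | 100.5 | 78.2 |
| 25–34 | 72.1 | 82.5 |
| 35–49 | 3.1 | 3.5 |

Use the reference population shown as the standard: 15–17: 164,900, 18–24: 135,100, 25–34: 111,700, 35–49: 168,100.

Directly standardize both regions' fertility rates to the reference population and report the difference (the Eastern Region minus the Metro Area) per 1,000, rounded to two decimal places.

2.91

Standard total = 579,800; weights = 0.2844, 0.2330, 0.1927, 0.2899.
The Eastern Region: 0.2844×4.5 + 0.2330×100.5 + 0.1927×72.1 + 0.2899×3.1 = 39.4865 per 1,000.
The Metro Area: 0.2844×5.1 + 0.2330×78.2 + 0.1927×82.5 + 0.2899×3.5 = 36.5806 per 1,000.
Difference = 39.4865 − 36.5806 = 2.9060.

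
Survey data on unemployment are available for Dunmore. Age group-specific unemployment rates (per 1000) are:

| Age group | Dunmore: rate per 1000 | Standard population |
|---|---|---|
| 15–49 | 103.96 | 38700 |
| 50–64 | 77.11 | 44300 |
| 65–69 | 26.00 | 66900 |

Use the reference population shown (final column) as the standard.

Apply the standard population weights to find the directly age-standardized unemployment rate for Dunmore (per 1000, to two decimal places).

61.23

Standard total = 149900; weights = 0.2582, 0.2955, 0.4463.
Standardized rate: 0.2582×103.96 + 0.2955×77.11 + 0.4463×26.00 = 61.2317 per 1000.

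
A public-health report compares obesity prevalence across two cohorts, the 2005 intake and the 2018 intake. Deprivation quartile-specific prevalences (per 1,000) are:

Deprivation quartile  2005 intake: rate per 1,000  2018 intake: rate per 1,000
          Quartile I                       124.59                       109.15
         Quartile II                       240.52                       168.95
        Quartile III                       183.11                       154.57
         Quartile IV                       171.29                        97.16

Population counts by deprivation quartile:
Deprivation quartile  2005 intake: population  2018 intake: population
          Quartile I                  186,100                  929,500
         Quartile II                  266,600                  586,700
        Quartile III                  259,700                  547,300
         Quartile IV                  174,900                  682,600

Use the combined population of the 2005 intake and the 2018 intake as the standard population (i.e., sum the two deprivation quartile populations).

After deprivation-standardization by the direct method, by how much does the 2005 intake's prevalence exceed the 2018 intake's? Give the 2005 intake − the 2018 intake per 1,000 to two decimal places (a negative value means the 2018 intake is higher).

Combined standard total = 3,633,400; weights = 0.3070, 0.2348, 0.2221, 0.2360.
The 2005 intake: 0.3070×124.59 + 0.2348×240.52 + 0.2221×183.11 + 0.2360×171.29 = 175.8351 per 1,000.
The 2018 intake: 0.3070×109.15 + 0.2348×168.95 + 0.2221×154.57 + 0.2360×97.16 = 130.4523 per 1,000.
Difference = 175.8351 − 130.4523 = 45.3828.

45.38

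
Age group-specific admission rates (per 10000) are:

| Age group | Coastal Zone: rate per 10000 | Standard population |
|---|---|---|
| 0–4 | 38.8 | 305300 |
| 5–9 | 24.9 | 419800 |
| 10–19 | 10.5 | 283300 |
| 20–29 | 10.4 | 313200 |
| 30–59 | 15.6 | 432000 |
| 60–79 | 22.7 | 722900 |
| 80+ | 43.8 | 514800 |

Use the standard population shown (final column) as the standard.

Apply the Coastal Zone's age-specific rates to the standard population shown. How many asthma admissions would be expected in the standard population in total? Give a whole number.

Expected asthma admissions = Σ (standard pop × age-specific rate ÷ 10000)
= 305300×38.8/10000 + 419800×24.9/10000 + 283300×10.5/10000 + 313200×10.4/10000 + 432000×15.6/10000 + 722900×22.7/10000 + 514800×43.8/10000
= 1184.56 + 1045.30 + 297.46 + 325.73 + 673.92 + 1640.98 + 2254.82 = 7422.79.

7423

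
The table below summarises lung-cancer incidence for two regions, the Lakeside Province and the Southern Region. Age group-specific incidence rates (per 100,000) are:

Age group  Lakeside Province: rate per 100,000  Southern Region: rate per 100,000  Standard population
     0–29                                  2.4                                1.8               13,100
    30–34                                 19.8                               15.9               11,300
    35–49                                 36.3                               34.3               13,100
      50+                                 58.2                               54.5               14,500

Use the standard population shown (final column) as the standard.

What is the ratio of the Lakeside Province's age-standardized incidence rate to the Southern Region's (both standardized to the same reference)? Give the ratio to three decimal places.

Standard total = 52,000; weights = 0.2519, 0.2173, 0.2519, 0.2788.
The Lakeside Province: 0.2519×2.4 + 0.2173×19.8 + 0.2519×36.3 + 0.2788×58.2 = 30.2810 per 100,000.
The Southern Region: 0.2519×1.8 + 0.2173×15.9 + 0.2519×34.3 + 0.2788×54.5 = 27.7467 per 100,000.
Ratio = 30.2810 ÷ 27.7467 = 1.09133.

1.091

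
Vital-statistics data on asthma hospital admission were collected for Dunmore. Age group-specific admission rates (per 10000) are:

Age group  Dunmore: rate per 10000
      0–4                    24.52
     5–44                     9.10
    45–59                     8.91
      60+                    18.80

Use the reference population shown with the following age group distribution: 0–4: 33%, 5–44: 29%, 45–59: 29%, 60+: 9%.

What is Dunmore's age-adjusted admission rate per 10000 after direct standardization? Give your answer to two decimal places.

15.01

Standard weights: 0.33, 0.29, 0.29, 0.09.
Standardized rate: 0.3300×24.52 + 0.2900×9.10 + 0.2900×8.91 + 0.0900×18.80 = 15.0065 per 10000.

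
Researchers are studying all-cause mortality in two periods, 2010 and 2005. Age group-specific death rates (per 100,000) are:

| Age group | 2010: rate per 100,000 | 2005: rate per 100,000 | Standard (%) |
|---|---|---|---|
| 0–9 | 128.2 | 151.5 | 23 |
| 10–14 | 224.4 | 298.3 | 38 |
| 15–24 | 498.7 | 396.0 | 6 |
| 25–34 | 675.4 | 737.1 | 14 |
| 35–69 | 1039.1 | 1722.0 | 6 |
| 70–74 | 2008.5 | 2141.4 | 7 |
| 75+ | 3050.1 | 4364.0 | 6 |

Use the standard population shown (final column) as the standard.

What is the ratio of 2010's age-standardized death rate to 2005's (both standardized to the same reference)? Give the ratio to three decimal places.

0.791

Standard weights: 0.23, 0.38, 0.06, 0.14, 0.06, 0.07, 0.06.
2010: 0.2300×128.2 + 0.3800×224.4 + 0.0600×498.7 + 0.1400×675.4 + 0.0600×1039.1 + 0.0700×2008.5 + 0.0600×3050.1 = 625.1830 per 100,000.
2005: 0.2300×151.5 + 0.3800×298.3 + 0.0600×396.0 + 0.1400×737.1 + 0.0600×1722.0 + 0.0700×2141.4 + 0.0600×4364.0 = 790.2110 per 100,000.
Ratio = 625.1830 ÷ 790.2110 = 0.79116.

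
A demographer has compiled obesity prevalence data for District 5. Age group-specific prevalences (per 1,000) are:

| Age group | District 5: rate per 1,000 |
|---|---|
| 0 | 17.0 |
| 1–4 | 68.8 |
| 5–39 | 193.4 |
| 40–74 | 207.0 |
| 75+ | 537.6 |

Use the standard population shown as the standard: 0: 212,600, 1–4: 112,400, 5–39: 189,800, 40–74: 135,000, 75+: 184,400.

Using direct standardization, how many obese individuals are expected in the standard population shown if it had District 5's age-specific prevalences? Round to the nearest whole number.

Expected obese individuals = Σ (standard pop × age-specific rate ÷ 1,000)
= 212,600×17.0/1,000 + 112,400×68.8/1,000 + 189,800×193.4/1,000 + 135,000×207.0/1,000 + 184,400×537.6/1,000
= 3614.20 + 7733.12 + 36707.32 + 27945.00 + 99133.44 = 175133.08.

175133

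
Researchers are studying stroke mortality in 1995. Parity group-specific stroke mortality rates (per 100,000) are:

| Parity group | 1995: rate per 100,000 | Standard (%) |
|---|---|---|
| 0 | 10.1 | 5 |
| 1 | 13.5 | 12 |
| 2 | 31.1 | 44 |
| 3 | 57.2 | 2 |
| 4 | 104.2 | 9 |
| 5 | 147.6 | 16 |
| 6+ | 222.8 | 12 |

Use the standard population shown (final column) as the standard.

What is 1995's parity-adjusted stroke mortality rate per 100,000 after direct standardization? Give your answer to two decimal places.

Standard weights: 0.05, 0.12, 0.44, 0.02, 0.09, 0.16, 0.12.
Standardized rate: 0.0500×10.1 + 0.1200×13.5 + 0.4400×31.1 + 0.0200×57.2 + 0.0900×104.2 + 0.1600×147.6 + 0.1200×222.8 = 76.6830 per 100,000.

76.68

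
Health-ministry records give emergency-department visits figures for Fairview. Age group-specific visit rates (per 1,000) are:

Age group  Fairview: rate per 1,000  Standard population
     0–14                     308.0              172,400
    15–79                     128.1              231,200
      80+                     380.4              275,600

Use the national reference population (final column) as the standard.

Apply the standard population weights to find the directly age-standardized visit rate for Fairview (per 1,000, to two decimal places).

276.14

Standard total = 679,200; weights = 0.2538, 0.3404, 0.4058.
Standardized rate: 0.2538×308.0 + 0.3404×128.1 + 0.4058×380.4 = 276.1398 per 1,000.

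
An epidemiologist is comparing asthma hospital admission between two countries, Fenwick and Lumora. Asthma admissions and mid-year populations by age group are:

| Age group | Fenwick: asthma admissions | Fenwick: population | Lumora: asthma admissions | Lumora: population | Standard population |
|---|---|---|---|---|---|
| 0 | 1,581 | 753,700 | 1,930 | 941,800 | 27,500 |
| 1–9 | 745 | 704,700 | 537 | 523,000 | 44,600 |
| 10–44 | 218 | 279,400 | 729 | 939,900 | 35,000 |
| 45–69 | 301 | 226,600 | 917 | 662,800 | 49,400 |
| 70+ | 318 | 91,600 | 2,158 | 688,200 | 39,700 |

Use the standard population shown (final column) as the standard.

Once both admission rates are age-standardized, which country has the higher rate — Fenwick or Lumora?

Fenwick

Age-specific rates per 10,000 for Fenwick: 20.98, 10.57, 7.80, 13.28, 34.72.
For Lumora: 20.49, 10.27, 7.76, 13.84, 31.36.
Standard total = 196,200; weights = 0.1402, 0.2273, 0.1784, 0.2518, 0.2023.
Fenwick: 0.1402×20.98 + 0.2273×10.57 + 0.1784×7.80 + 0.2518×13.28 + 0.2023×34.72 = 17.1043 per 10,000.
Lumora: 0.1402×20.49 + 0.2273×10.27 + 0.1784×7.76 + 0.2518×13.84 + 0.2023×31.36 = 16.4184 per 10,000.
The crude rates (15.38 vs 16.70) would put Lumora higher, but that reflects its age composition; once standardized to a common age structure, Fenwick has the higher underlying rate.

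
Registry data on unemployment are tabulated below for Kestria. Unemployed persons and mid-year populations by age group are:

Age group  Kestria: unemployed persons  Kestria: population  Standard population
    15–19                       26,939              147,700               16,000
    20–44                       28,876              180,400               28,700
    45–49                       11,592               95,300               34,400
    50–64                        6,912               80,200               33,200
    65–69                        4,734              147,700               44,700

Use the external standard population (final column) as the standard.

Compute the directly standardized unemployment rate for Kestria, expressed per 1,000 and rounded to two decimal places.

101.85

Age-specific rates per 1,000 for Kestria: 182.390, 160.067, 121.637, 86.185, 32.051.
Standard total = 157,000; weights = 0.1019, 0.1828, 0.2191, 0.2115, 0.2847.
Standardized rate: 0.1019×182.390 + 0.1828×160.067 + 0.2191×121.637 + 0.2115×86.185 + 0.2847×32.051 = 101.8502 per 1,000.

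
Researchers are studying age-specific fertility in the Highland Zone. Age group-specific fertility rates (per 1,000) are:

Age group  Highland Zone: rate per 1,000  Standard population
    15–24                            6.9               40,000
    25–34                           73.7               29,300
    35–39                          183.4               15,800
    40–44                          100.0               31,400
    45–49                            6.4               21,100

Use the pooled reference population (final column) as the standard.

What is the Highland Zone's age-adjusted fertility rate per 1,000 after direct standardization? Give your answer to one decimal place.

62.6

Standard total = 137,600; weights = 0.2907, 0.2129, 0.1148, 0.2282, 0.1533.
Standardized rate: 0.2907×6.9 + 0.2129×73.7 + 0.1148×183.4 + 0.2282×100.0 + 0.1533×6.4 = 62.5594 per 1,000.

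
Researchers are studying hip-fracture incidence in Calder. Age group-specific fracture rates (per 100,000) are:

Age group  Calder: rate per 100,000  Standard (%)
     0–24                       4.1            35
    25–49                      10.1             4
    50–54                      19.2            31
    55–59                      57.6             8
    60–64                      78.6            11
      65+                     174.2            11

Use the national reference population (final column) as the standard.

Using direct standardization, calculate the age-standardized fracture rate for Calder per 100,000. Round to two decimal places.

Standard weights: 0.35, 0.04, 0.31, 0.08, 0.11, 0.11.
Standardized rate: 0.3500×4.1 + 0.0400×10.1 + 0.3100×19.2 + 0.0800×57.6 + 0.1100×78.6 + 0.1100×174.2 = 40.2070 per 100,000.

40.21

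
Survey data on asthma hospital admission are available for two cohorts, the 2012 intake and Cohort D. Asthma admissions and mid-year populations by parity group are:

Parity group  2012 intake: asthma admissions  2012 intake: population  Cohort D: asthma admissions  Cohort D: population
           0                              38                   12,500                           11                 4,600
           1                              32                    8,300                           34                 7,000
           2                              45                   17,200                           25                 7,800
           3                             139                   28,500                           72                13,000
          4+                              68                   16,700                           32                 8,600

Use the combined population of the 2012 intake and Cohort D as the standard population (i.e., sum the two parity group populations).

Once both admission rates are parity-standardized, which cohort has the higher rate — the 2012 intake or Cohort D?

Parity-specific rates per 10,000 for the 2012 intake: 30.40, 38.55, 26.16, 48.77, 40.72.
For Cohort D: 23.91, 48.57, 32.05, 55.38, 37.21.
Combined standard total = 124,200; weights = 0.1377, 0.1232, 0.2013, 0.3341, 0.2037.
The 2012 intake: 0.1377×30.40 + 0.1232×38.55 + 0.2013×26.16 + 0.3341×48.77 + 0.2037×40.72 = 38.7923 per 10,000.
Cohort D: 0.1377×23.91 + 0.1232×48.57 + 0.2013×32.05 + 0.3341×55.38 + 0.2037×37.21 = 41.8132 per 10,000.

Cohort D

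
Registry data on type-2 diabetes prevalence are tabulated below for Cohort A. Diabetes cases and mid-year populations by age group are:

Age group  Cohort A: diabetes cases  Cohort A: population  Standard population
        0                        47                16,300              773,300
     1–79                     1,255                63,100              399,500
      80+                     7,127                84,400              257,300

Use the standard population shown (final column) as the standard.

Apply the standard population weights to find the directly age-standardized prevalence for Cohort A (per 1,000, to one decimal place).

22.3

Age-specific rates per 1,000 for Cohort A: 2.883, 19.889, 84.443.
Standard total = 1,430,100; weights = 0.5407, 0.2794, 0.1799.
Standardized rate: 0.5407×2.883 + 0.2794×19.889 + 0.1799×84.443 = 22.3080 per 1,000.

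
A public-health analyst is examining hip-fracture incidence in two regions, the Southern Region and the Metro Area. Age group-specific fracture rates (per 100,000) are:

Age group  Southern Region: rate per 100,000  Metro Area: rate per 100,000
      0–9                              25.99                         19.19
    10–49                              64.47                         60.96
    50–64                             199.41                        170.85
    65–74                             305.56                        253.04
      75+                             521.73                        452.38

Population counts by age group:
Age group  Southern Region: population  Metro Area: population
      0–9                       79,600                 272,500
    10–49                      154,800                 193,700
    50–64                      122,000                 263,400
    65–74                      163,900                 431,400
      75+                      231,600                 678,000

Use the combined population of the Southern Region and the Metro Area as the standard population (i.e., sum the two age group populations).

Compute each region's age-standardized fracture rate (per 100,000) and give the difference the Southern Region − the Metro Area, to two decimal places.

42.06

Combined standard total = 2,590,900; weights = 0.1359, 0.1345, 0.1488, 0.2298, 0.3511.
The Southern Region: 0.1359×25.99 + 0.1345×64.47 + 0.1488×199.41 + 0.2298×305.56 + 0.3511×521.73 = 295.2399 per 100,000.
The Metro Area: 0.1359×19.19 + 0.1345×60.96 + 0.1488×170.85 + 0.2298×253.04 + 0.3511×452.38 = 253.1809 per 100,000.
Difference = 295.2399 − 253.1809 = 42.0589.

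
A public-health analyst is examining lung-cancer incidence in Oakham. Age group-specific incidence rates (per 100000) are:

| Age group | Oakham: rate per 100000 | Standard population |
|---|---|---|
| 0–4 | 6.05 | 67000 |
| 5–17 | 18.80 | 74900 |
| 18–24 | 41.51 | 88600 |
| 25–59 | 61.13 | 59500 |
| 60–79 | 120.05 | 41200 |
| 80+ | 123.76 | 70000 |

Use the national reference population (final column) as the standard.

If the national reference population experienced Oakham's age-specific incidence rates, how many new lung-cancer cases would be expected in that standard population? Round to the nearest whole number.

Expected new lung-cancer cases = Σ (standard pop × age-specific rate ÷ 100000)
= 67000×6.05/100000 + 74900×18.80/100000 + 88600×41.51/100000 + 59500×61.13/100000 + 41200×120.05/100000 + 70000×123.76/100000
= 4.05 + 14.08 + 36.78 + 36.37 + 49.46 + 86.63 = 227.38.

227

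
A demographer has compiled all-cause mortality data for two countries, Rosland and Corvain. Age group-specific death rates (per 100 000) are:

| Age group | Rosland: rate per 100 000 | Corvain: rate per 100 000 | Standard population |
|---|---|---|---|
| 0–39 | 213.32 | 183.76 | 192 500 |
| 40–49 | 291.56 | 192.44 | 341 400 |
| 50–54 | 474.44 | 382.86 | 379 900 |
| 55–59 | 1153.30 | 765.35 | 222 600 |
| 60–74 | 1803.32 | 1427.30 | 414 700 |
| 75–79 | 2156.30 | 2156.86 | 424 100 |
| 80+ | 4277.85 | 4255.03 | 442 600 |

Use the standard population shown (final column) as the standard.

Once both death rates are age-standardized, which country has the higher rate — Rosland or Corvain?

Standard total = 2 417 800; weights = 0.0796, 0.1412, 0.1571, 0.0921, 0.1715, 0.1754, 0.1831.
Rosland: 0.0796×213.32 + 0.1412×291.56 + 0.1571×474.44 + 0.0921×1153.30 + 0.1715×1803.32 + 0.1754×2156.30 + 0.1831×4277.85 = 1709.5157 per 100 000.
Corvain: 0.0796×183.76 + 0.1412×192.44 + 0.1571×382.86 + 0.0921×765.35 + 0.1715×1427.30 + 0.1754×2156.86 + 0.1831×4255.03 = 1574.4851 per 100 000.

Rosland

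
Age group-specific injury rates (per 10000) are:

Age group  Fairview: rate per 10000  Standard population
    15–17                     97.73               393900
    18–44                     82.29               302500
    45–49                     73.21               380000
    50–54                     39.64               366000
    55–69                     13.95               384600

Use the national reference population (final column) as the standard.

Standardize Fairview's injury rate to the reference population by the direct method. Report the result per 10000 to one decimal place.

Standard total = 1827000; weights = 0.2156, 0.1656, 0.2080, 0.2003, 0.2105.
Standardized rate: 0.2156×97.73 + 0.1656×82.29 + 0.2080×73.21 + 0.2003×39.64 + 0.2105×13.95 = 60.8001 per 10000.

60.8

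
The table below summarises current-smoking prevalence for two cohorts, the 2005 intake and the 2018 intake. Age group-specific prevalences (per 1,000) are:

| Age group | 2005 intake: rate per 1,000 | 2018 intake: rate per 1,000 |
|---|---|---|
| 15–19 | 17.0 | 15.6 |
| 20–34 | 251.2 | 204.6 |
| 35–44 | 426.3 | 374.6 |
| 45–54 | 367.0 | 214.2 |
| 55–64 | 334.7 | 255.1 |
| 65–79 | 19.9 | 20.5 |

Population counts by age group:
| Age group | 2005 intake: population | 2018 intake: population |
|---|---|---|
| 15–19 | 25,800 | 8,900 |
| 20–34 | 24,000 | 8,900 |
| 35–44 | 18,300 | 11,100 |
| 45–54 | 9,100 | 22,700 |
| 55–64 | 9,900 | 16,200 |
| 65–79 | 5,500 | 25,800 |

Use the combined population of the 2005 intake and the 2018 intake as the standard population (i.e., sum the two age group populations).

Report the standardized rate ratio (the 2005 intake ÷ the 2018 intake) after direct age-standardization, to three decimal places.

Combined standard total = 186,200; weights = 0.1864, 0.1767, 0.1579, 0.1708, 0.1402, 0.1681.
The 2005 intake: 0.1864×17.0 + 0.1767×251.2 + 0.1579×426.3 + 0.1708×367.0 + 0.1402×334.7 + 0.1681×19.9 = 227.8020 per 1,000.
The 2018 intake: 0.1864×15.6 + 0.1767×204.6 + 0.1579×374.6 + 0.1708×214.2 + 0.1402×255.1 + 0.1681×20.5 = 173.9915 per 1,000.
Ratio = 227.8020 ÷ 173.9915 = 1.30927.

1.309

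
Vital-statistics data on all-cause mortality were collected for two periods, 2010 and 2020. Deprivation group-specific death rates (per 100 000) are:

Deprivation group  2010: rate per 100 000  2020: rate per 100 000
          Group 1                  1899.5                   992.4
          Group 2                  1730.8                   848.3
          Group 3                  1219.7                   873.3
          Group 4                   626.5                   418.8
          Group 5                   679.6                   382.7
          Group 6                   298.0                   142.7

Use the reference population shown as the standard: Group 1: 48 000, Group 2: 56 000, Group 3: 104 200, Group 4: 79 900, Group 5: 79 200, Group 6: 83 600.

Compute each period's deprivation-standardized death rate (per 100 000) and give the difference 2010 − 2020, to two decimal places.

Standard total = 450 900; weights = 0.1065, 0.1242, 0.2311, 0.1772, 0.1756, 0.1854.
2010: 0.1065×1899.5 + 0.1242×1730.8 + 0.2311×1219.7 + 0.1772×626.5 + 0.1756×679.6 + 0.1854×298.0 = 984.6707 per 100 000.
2020: 0.1065×992.4 + 0.1242×848.3 + 0.2311×873.3 + 0.1772×418.8 + 0.1756×382.7 + 0.1854×142.7 = 580.7042 per 100 000.
Difference = 984.6707 − 580.7042 = 403.9664.

403.97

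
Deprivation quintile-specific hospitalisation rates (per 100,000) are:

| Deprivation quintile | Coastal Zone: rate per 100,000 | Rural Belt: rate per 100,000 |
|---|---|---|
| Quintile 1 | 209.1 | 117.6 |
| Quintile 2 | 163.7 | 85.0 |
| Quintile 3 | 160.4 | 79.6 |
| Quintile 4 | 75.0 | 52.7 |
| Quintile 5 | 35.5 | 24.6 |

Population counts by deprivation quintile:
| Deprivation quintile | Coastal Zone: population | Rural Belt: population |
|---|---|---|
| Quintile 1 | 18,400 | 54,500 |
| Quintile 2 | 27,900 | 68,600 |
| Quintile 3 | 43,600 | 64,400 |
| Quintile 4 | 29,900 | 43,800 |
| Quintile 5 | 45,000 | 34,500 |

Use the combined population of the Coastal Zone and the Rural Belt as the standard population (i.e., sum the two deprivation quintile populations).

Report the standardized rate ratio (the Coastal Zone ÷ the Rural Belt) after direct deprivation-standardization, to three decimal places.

Combined standard total = 430,600; weights = 0.1693, 0.2241, 0.2508, 0.1712, 0.1846.
The Coastal Zone: 0.1693×209.1 + 0.2241×163.7 + 0.2508×160.4 + 0.1712×75.0 + 0.1846×35.5 = 131.7078 per 100,000.
The Rural Belt: 0.1693×117.6 + 0.2241×85.0 + 0.2508×79.6 + 0.1712×52.7 + 0.1846×24.6 = 72.4850 per 100,000.
Ratio = 131.7078 ÷ 72.4850 = 1.81704.

1.817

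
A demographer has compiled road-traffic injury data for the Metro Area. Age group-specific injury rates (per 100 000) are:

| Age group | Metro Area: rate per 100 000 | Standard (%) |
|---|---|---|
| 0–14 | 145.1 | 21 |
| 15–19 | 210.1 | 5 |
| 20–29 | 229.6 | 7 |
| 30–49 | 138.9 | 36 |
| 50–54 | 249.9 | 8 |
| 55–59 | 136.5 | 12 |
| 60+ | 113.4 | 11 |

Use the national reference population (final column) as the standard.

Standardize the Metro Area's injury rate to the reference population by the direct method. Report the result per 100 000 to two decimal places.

155.90

Standard weights: 0.21, 0.05, 0.07, 0.36, 0.08, 0.12, 0.11.
Standardized rate: 0.2100×145.1 + 0.0500×210.1 + 0.0700×229.6 + 0.3600×138.9 + 0.0800×249.9 + 0.1200×136.5 + 0.1100×113.4 = 155.8980 per 100 000.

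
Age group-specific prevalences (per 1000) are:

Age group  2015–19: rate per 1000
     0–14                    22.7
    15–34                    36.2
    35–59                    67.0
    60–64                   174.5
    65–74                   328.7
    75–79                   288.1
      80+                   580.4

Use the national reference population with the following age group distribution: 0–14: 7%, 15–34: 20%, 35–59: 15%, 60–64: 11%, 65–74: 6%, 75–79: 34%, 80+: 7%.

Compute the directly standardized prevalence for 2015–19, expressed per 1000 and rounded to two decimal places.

Standard weights: 0.07, 0.20, 0.15, 0.11, 0.06, 0.34, 0.07.
Standardized rate: 0.0700×22.7 + 0.2000×36.2 + 0.1500×67.0 + 0.1100×174.5 + 0.0600×328.7 + 0.3400×288.1 + 0.0700×580.4 = 196.3780 per 1000.

196.38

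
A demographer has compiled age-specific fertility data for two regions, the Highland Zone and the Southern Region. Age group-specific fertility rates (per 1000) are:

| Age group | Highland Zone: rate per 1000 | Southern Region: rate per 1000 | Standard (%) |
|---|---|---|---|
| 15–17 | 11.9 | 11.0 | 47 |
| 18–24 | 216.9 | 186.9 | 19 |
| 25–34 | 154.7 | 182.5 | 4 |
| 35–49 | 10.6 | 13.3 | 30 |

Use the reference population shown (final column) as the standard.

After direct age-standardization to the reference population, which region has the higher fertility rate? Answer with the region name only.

Standard weights: 0.47, 0.19, 0.04, 0.30.
The Highland Zone: 0.4700×11.9 + 0.1900×216.9 + 0.0400×154.7 + 0.3000×10.6 = 56.1720 per 1000.
The Southern Region: 0.4700×11.0 + 0.1900×186.9 + 0.0400×182.5 + 0.3000×13.3 = 51.9710 per 1000.

Highland Zone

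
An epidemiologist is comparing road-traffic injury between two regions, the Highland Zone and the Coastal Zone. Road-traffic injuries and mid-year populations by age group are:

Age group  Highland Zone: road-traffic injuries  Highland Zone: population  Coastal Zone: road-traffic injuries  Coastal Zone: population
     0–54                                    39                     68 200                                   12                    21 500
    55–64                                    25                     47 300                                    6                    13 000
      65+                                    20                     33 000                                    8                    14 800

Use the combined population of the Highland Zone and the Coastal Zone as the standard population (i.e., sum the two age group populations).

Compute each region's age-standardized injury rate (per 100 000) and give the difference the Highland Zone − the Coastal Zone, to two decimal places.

Age-specific rates per 100 000 for the Highland Zone: 57.18, 52.85, 60.61.
For the Coastal Zone: 55.81, 46.15, 54.05.
Combined standard total = 197 800; weights = 0.4535, 0.3049, 0.2417.
The Highland Zone: 0.4535×57.18 + 0.3049×52.85 + 0.2417×60.61 = 56.6913 per 100 000.
The Coastal Zone: 0.4535×55.81 + 0.3049×46.15 + 0.2417×54.05 = 52.4437 per 100 000.
Difference = 56.6913 − 52.4437 = 4.2476.

4.25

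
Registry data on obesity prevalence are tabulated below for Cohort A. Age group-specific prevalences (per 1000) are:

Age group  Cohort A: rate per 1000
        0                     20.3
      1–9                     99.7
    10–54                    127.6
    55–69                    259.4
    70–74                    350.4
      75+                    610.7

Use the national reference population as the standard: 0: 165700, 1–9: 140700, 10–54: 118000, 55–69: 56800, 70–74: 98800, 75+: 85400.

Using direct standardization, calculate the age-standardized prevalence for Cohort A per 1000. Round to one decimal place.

Standard total = 665400; weights = 0.2490, 0.2115, 0.1773, 0.0854, 0.1485, 0.1283.
Standardized rate: 0.2490×20.3 + 0.2115×99.7 + 0.1773×127.6 + 0.0854×259.4 + 0.1485×350.4 + 0.1283×610.7 = 201.3158 per 1000.

201.3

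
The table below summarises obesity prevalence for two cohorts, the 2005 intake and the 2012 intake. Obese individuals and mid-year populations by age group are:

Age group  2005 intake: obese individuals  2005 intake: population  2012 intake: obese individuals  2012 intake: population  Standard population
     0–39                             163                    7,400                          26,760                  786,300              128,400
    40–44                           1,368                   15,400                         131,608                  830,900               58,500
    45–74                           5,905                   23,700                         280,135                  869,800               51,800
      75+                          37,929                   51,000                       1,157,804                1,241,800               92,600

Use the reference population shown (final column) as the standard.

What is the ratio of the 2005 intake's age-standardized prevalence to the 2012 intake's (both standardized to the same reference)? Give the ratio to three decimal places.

0.770

Age-specific rates per 1,000 for the 2005 intake: 22.027, 88.831, 249.156, 743.706.
For the 2012 intake: 34.033, 158.392, 322.068, 932.359.
Standard total = 331,300; weights = 0.3876, 0.1766, 0.1564, 0.2795.
The 2005 intake: 0.3876×22.027 + 0.1766×88.831 + 0.1564×249.156 + 0.2795×743.706 = 271.0484 per 1,000.
The 2012 intake: 0.3876×34.033 + 0.1766×158.392 + 0.1564×322.068 + 0.2795×932.359 = 352.1140 per 1,000.
Ratio = 271.0484 ÷ 352.1140 = 0.76977.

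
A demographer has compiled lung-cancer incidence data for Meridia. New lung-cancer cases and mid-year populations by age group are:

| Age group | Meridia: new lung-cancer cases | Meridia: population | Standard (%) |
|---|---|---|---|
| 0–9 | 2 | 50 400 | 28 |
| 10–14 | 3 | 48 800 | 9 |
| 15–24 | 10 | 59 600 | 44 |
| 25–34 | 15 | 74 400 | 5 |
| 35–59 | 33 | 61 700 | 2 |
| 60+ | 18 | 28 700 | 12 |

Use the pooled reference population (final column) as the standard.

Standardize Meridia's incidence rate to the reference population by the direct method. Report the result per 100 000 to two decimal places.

Age-specific rates per 100 000 for Meridia: 3.97, 6.15, 16.78, 20.16, 53.48, 62.72.
Standard weights: 0.28, 0.09, 0.44, 0.05, 0.02, 0.12.
Standardized rate: 0.2800×3.97 + 0.0900×6.15 + 0.4400×16.78 + 0.0500×20.16 + 0.0200×53.48 + 0.1200×62.72 = 18.6508 per 100 000.

18.65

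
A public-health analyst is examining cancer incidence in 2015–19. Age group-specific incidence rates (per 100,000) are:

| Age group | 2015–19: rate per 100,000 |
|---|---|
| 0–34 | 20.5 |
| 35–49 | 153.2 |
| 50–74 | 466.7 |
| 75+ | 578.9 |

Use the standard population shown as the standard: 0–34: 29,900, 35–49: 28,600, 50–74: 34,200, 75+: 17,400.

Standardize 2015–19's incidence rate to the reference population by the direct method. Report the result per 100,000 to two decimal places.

Standard total = 110,100; weights = 0.2716, 0.2598, 0.3106, 0.1580.
Standardized rate: 0.2716×20.5 + 0.2598×153.2 + 0.3106×466.7 + 0.1580×578.9 = 281.8208 per 100,000.

281.82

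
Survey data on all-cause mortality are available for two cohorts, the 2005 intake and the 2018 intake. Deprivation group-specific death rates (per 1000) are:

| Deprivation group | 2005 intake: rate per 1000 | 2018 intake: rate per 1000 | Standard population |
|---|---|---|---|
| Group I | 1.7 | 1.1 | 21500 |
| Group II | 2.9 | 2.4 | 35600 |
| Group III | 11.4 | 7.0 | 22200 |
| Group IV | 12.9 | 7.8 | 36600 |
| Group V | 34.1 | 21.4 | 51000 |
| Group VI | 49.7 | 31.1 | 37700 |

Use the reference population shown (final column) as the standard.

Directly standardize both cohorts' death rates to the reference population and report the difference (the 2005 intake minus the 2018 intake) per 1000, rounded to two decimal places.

8.13

Standard total = 204600; weights = 0.1051, 0.1740, 0.1085, 0.1789, 0.2493, 0.1843.
The 2005 intake: 0.1051×1.7 + 0.1740×2.9 + 0.1085×11.4 + 0.1789×12.9 + 0.2493×34.1 + 0.1843×49.7 = 21.8856 per 1000.
The 2018 intake: 0.1051×1.1 + 0.1740×2.4 + 0.1085×7.0 + 0.1789×7.8 + 0.2493×21.4 + 0.1843×31.1 = 13.7529 per 1000.
Difference = 21.8856 − 13.7529 = 8.1327.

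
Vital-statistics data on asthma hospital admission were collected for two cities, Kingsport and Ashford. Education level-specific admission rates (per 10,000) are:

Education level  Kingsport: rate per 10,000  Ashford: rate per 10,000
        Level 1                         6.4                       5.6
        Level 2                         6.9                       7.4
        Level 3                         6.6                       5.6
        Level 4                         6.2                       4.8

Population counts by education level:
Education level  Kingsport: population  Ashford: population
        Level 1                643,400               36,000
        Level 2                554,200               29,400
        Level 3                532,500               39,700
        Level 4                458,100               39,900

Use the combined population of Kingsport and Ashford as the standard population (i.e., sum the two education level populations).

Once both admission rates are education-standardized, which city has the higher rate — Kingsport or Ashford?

Combined standard total = 2,333,200; weights = 0.2912, 0.2501, 0.2452, 0.2134.
Kingsport: 0.2912×6.4 + 0.2501×6.9 + 0.2452×6.6 + 0.2134×6.2 = 6.5314 per 10,000.
Ashford: 0.2912×5.6 + 0.2501×7.4 + 0.2452×5.6 + 0.2134×4.8 = 5.8795 per 10,000.

Kingsport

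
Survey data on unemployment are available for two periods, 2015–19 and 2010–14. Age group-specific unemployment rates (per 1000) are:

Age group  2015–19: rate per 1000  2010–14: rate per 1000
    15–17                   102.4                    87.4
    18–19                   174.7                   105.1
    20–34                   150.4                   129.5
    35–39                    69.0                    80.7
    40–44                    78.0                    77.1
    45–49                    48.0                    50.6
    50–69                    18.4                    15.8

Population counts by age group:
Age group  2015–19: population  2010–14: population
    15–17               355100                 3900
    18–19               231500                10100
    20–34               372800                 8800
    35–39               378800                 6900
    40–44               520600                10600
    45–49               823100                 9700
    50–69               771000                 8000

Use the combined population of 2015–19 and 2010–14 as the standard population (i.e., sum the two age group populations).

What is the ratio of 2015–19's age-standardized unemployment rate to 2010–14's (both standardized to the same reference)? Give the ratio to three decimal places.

1.112

Combined standard total = 3510900; weights = 0.1023, 0.0688, 0.1087, 0.1099, 0.1513, 0.2372, 0.2219.
2015–19: 0.1023×102.4 + 0.0688×174.7 + 0.1087×150.4 + 0.1099×69.0 + 0.1513×78.0 + 0.2372×48.0 + 0.2219×18.4 = 73.6896 per 1000.
2010–14: 0.1023×87.4 + 0.0688×105.1 + 0.1087×129.5 + 0.1099×80.7 + 0.1513×77.1 + 0.2372×50.6 + 0.2219×15.8 = 66.2837 per 1000.
Ratio = 73.6896 ÷ 66.2837 = 1.11173.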